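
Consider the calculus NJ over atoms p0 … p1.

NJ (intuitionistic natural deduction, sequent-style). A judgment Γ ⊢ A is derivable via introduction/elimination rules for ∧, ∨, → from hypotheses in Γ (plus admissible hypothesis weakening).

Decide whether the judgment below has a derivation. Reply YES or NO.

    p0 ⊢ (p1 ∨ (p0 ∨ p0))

Derivation (root first):
[∨I₂] p0 ⊢ (p1 ∨ (p0 ∨ p0))
  [∨I₁] p0 ⊢ (p0 ∨ p0)
    [Ax] p0 ⊢ p0

Result: YES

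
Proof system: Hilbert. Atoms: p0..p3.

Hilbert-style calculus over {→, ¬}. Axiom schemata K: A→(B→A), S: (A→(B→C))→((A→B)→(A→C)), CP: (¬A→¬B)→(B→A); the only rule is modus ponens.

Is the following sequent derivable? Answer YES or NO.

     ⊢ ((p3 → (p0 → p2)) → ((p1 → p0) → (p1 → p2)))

Truth-table refutation:
  v=0000: Γ:[] Δ:[((p3 → (p0 → p2)) → ((p1 → p0) → (p1 → p2)))=T] refutes=False
  v=0001: Γ:[] Δ:[((p3 → (p0 → p2)) → ((p1 → p0) → (p1 → p2)))=T] refutes=False
  v=0010: Γ:[] Δ:[((p3 → (p0 → p2)) → ((p1 → p0) → (p1 → p2)))=T] refutes=False
  v=0011: Γ:[] Δ:[((p3 → (p0 → p2)) → ((p1 → p0) → (p1 → p2)))=T] refutes=False
  v=0100: Γ:[] Δ:[((p3 → (p0 → p2)) → ((p1 → p0) → (p1 → p2)))=T] refutes=False
  v=0101: Γ:[] Δ:[((p3 → (p0 → p2)) → ((p1 → p0) → (p1 → p2)))=T] refutes=False
  v=0110: Γ:[] Δ:[((p3 → (p0 → p2)) → ((p1 → p0) → (p1 → p2)))=T] refutes=False
  v=0111: Γ:[] Δ:[((p3 → (p0 → p2)) → ((p1 → p0) → (p1 → p2)))=T] refutes=False
  v=1000: Γ:[] Δ:[((p3 → (p0 → p2)) → ((p1 → p0) → (p1 → p2)))=T] refutes=False
  v=1001: Γ:[] Δ:[((p3 → (p0 → p2)) → ((p1 → p0) → (p1 → p2)))=T] refutes=False
  v=1010: Γ:[] Δ:[((p3 → (p0 → p2)) → ((p1 → p0) → (p1 → p2)))=T] refutes=False
  v=1011: Γ:[] Δ:[((p3 → (p0 → p2)) → ((p1 → p0) → (p1 → p2)))=T] refutes=False
  v=1100: Γ:[] Δ:[((p3 → (p0 → p2)) → ((p1 → p0) → (p1 → p2)))=F] refutes=True  ← countermodel

Result: NO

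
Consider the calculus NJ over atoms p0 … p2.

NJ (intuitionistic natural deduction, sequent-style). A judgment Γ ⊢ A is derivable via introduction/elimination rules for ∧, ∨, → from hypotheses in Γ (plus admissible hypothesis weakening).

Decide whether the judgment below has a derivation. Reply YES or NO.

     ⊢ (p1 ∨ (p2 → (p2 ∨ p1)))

Proof tree:
[∨I₂]  ⊢ (p1 ∨ (p2 → (p2 ∨ p1)))
  [→I]  ⊢ (p2 → (p2 ∨ p1))
    [∨I₁] p2 ⊢ (p2 ∨ p1)
      [Ax] p2 ⊢ p2

Result: YES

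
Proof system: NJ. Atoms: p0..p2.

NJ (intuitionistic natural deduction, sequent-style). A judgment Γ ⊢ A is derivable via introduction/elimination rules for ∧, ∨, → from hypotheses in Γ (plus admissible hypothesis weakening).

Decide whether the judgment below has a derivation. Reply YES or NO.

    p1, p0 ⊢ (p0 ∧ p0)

Proof tree:
[∧I] p1, p0 ⊢ (p0 ∧ p0)
  [Wk] p0, p1 ⊢ p0
    [Ax] p0 ⊢ p0
  [Wk] p0, p1 ⊢ p0
    [Ax] p0 ⊢ p0

Result: YES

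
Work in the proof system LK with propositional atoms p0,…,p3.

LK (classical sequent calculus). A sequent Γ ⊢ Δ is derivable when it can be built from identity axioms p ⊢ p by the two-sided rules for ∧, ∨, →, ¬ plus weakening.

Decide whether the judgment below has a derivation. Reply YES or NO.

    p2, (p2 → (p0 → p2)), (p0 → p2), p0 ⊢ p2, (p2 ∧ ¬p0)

Derivation (root first):
[∧R] p2, (p2 → (p0 → p2)), (p0 → p2), p0 ⊢ p2, (p2 ∧ ¬p0)
  [Ax] p2 ⊢ p2
  [→L] (p0 → p2), p0, (p2 → (p0 → p2)) ⊢ p2, ¬p0
    [→L] p0, (p0 → p2) ⊢ p2
      [Ax] p0 ⊢ p0
      [Ax] p2 ⊢ p2
    [¬R] (p0 → p2) ⊢ p2, ¬p0
      [→L] p0, (p0 → p2) ⊢ p2
        [Ax] p0 ⊢ p0
        [Ax] p2 ⊢ p2

Result: YES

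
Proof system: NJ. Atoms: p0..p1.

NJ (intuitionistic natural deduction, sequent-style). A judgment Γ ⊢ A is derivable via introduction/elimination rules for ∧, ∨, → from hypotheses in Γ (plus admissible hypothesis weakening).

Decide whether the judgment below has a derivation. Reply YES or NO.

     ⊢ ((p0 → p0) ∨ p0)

Derivation (root first):
[∨I₁]  ⊢ ((p0 → p0) ∨ p0)
  [→I]  ⊢ (p0 → p0)
    [Ax] p0 ⊢ p0

Result: YES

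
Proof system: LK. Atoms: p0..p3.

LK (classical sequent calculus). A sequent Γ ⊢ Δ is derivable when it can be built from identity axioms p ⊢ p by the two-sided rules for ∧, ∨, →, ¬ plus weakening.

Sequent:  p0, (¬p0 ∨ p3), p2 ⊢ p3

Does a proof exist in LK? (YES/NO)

Derivation (root first):
[WL] p0, (¬p0 ∨ p3), p2 ⊢ p3
  [∨L] p0, (¬p0 ∨ p3) ⊢ p3
    [¬L] p0, ¬p0 ⊢ 
      [Ax] p0 ⊢ p0
    [Ax] p3 ⊢ p3

Result: YES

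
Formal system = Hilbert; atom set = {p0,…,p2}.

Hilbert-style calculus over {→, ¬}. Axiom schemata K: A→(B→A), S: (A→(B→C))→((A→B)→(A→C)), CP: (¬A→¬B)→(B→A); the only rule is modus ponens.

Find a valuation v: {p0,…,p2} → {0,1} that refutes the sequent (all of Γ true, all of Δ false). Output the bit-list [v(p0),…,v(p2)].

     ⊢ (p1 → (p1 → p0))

Truth-table refutation:
  v=000: Γ:[] Δ:[(p1 → (p1 → p0))=T] refutes=False
  v=001: Γ:[] Δ:[(p1 → (p1 → p0))=T] refutes=False
  v=010: Γ:[] Δ:[(p1 → (p1 → p0))=F] refutes=True  ← countermodel

Result: [0, 1, 0]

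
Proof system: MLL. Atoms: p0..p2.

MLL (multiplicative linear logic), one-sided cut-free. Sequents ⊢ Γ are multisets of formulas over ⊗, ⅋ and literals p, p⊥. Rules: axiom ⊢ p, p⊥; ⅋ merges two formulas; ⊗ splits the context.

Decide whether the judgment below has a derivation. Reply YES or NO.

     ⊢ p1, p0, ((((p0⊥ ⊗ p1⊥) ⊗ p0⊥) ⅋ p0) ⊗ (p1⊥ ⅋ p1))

Derivation (root first):
[⊗]  ⊢ p1, p0, ((((p0⊥ ⊗ p1⊥) ⊗ p0⊥) ⅋ p0) ⊗ (p1⊥ ⅋ p1))
  [⅋]  ⊢ p1, p0, (((p0⊥ ⊗ p1⊥) ⊗ p0⊥) ⅋ p0)
    [⊗]  ⊢ p0, p1, p0, ((p0⊥ ⊗ p1⊥) ⊗ p0⊥)
      [⊗]  ⊢ p0, p1, (p0⊥ ⊗ p1⊥)
        [Ax]  ⊢ p0, p0⊥
        [Ax]  ⊢ p1, p1⊥
      [Ax]  ⊢ p0, p0⊥
  [⅋]  ⊢ (p1⊥ ⅋ p1)
    [Ax]  ⊢ p1, p1⊥

Result: YES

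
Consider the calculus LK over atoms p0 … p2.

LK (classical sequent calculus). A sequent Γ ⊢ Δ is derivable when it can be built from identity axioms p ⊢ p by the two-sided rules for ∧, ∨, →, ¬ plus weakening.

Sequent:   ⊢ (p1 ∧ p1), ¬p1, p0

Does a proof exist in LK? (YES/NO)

Derivation trace:
[WR]  ⊢ (p1 ∧ p1), ¬p1, p0
  [¬R]  ⊢ (p1 ∧ p1), ¬p1
    [∧R] p1 ⊢ (p1 ∧ p1)
      [Ax] p1 ⊢ p1
      [Ax] p1 ⊢ p1

Result: YES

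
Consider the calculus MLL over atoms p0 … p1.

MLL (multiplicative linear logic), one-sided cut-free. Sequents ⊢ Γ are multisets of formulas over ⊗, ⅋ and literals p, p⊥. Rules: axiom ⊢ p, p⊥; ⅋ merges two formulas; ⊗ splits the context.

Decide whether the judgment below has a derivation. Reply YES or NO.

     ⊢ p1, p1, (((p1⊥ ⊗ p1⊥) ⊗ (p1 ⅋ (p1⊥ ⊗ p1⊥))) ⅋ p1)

Derivation trace:
[⅋]  ⊢ p1, p1, (((p1⊥ ⊗ p1⊥) ⊗ (p1 ⅋ (p1⊥ ⊗ p1⊥))) ⅋ p1)
  [⊗]  ⊢ p1, p1, p1, ((p1⊥ ⊗ p1⊥) ⊗ (p1 ⅋ (p1⊥ ⊗ p1⊥)))
    [⊗]  ⊢ p1, p1, (p1⊥ ⊗ p1⊥)
      [Ax]  ⊢ p1, p1⊥
      [Ax]  ⊢ p1, p1⊥
    [⅋]  ⊢ p1, (p1 ⅋ (p1⊥ ⊗ p1⊥))
      [⊗]  ⊢ p1, p1, (p1⊥ ⊗ p1⊥)
        [Ax]  ⊢ p1, p1⊥
        [Ax]  ⊢ p1, p1⊥

Result: YES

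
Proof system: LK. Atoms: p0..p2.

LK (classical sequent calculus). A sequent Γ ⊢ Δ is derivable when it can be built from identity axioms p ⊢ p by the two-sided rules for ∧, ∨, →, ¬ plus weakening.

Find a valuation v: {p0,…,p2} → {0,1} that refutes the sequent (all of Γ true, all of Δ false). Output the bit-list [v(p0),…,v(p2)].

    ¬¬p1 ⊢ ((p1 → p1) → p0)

Enumerate valuations to refute Γ ⊢ Δ:
  v=000: Γ:[¬¬p1=F] Δ:[((p1 → p1) → p0)=F] refutes=False
  v=001: Γ:[¬¬p1=F] Δ:[((p1 → p1) → p0)=F] refutes=False
  v=010: Γ:[¬¬p1=T] Δ:[((p1 → p1) → p0)=F] refutes=True  ← countermodel

Result: [0, 1, 0]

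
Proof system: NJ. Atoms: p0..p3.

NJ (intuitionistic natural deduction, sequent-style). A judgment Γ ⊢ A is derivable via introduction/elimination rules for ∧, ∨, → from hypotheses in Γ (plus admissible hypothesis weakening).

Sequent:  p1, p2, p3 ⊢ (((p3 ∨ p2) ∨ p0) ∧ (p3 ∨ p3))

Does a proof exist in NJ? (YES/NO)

Derivation (root first):
[∧I] p1, p2, p3 ⊢ (((p3 ∨ p2) ∨ p0) ∧ (p3 ∨ p3))
  [∨I₁] p2 ⊢ ((p3 ∨ p2) ∨ p0)
    [∨I₂] p2 ⊢ (p3 ∨ p2)
      [Ax] p2 ⊢ p2
  [∨I₂] p3, p1 ⊢ (p3 ∨ p3)
    [Wk] p3, p1 ⊢ p3
      [Ax] p3 ⊢ p3

Result: YES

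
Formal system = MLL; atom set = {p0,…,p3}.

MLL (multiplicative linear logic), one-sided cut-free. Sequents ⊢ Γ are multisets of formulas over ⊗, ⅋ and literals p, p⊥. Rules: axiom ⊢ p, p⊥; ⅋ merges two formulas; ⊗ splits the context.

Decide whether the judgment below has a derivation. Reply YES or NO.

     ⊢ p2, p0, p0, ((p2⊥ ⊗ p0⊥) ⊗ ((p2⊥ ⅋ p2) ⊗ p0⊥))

Proof tree:
[⊗]  ⊢ p2, p0, p0, ((p2⊥ ⊗ p0⊥) ⊗ ((p2⊥ ⅋ p2) ⊗ p0⊥))
  [⊗]  ⊢ p2, p0, (p2⊥ ⊗ p0⊥)
    [Ax]  ⊢ p2, p2⊥
    [Ax]  ⊢ p0, p0⊥
  [⊗]  ⊢ p0, ((p2⊥ ⅋ p2) ⊗ p0⊥)
    [⅋]  ⊢ (p2⊥ ⅋ p2)
      [Ax]  ⊢ p2, p2⊥
    [Ax]  ⊢ p0, p0⊥

Result: YES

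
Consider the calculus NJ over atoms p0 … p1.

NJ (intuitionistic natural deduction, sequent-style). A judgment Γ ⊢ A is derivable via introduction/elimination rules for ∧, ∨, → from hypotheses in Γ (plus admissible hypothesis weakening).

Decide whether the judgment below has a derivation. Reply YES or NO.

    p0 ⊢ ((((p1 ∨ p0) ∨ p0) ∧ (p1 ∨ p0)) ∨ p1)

Derivation (root first):
[∨I₁] p0 ⊢ ((((p1 ∨ p0) ∨ p0) ∧ (p1 ∨ p0)) ∨ p1)
  [∧I] p0 ⊢ (((p1 ∨ p0) ∨ p0) ∧ (p1 ∨ p0))
    [∨I₁] p0 ⊢ ((p1 ∨ p0) ∨ p0)
      [∨I₂] p0 ⊢ (p1 ∨ p0)
        [Ax] p0 ⊢ p0
    [∨I₂] p0 ⊢ (p1 ∨ p0)
      [Ax] p0 ⊢ p0

Result: YES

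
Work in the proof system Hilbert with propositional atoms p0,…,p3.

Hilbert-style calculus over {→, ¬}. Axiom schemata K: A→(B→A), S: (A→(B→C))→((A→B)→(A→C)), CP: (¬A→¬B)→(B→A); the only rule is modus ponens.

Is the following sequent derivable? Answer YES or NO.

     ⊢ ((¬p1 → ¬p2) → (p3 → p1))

Truth-table refutation:
  v=0000: Γ:[] Δ:[((¬p1 → ¬p2) → (p3 → p1))=T] refutes=False
  v=0001: Γ:[] Δ:[((¬p1 → ¬p2) → (p3 → p1))=F] refutes=True  ← countermodel

Result: NO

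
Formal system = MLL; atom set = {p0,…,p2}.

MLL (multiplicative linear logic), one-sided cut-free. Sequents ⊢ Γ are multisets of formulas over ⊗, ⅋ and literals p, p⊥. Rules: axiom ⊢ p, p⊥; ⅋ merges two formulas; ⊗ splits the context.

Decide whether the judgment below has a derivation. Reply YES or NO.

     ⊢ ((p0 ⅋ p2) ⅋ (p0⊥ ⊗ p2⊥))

Derivation (root first):
[⅋]  ⊢ ((p0 ⅋ p2) ⅋ (p0⊥ ⊗ p2⊥))
  [⅋]  ⊢ (p0⊥ ⊗ p2⊥), (p0 ⅋ p2)
    [⊗]  ⊢ p0, p2, (p0⊥ ⊗ p2⊥)
      [Ax]  ⊢ p0, p0⊥
      [Ax]  ⊢ p2, p2⊥

Result: YES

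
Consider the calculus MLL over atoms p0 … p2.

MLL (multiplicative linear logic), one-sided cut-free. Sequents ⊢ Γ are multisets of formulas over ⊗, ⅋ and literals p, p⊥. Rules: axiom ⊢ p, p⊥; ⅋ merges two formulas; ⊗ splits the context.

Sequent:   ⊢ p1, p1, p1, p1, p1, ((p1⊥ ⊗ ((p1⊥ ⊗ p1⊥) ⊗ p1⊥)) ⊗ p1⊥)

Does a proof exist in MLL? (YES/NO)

Proof tree:
[⊗]  ⊢ p1, p1, p1, p1, p1, ((p1⊥ ⊗ ((p1⊥ ⊗ p1⊥) ⊗ p1⊥)) ⊗ p1⊥)
  [⊗]  ⊢ p1, p1, p1, p1, (p1⊥ ⊗ ((p1⊥ ⊗ p1⊥) ⊗ p1⊥))
    [Ax]  ⊢ p1, p1⊥
    [⊗]  ⊢ p1, p1, p1, ((p1⊥ ⊗ p1⊥) ⊗ p1⊥)
      [⊗]  ⊢ p1, p1, (p1⊥ ⊗ p1⊥)
        [Ax]  ⊢ p1, p1⊥
        [Ax]  ⊢ p1, p1⊥
      [Ax]  ⊢ p1, p1⊥
  [Ax]  ⊢ p1, p1⊥

Result: YES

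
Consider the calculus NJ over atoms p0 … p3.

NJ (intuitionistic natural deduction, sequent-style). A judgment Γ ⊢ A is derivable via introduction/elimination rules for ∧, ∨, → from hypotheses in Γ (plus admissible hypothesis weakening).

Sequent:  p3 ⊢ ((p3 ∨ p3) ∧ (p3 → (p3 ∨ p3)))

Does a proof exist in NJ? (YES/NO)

Derivation trace:
[∧I] p3 ⊢ ((p3 ∨ p3) ∧ (p3 → (p3 ∨ p3)))
  [∨I₂] p3 ⊢ (p3 ∨ p3)
    [Ax] p3 ⊢ p3
  [→I]  ⊢ (p3 → (p3 ∨ p3))
    [∨I₂] p3 ⊢ (p3 ∨ p3)
      [Ax] p3 ⊢ p3

Result: YES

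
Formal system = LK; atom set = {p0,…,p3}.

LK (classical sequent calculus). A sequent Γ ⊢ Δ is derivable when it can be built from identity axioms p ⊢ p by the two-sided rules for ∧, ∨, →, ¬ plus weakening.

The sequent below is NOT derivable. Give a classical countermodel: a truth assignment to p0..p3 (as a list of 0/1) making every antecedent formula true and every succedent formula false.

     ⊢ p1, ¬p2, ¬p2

Search for a countermodel by truth-table:
  v=0000: Γ:[] Δ:[p1=F, ¬p2=T, ¬p2=T] refutes=False
  v=0001: Γ:[] Δ:[p1=F, ¬p2=T, ¬p2=T] refutes=False
  v=0010: Γ:[] Δ:[p1=F, ¬p2=F, ¬p2=F] refutes=True  ← countermodel

Result: [0, 0, 1, 0]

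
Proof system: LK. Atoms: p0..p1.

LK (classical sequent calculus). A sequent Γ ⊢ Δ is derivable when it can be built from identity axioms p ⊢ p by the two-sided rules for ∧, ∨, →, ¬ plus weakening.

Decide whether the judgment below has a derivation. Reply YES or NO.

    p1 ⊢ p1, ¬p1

Proof tree:
[WL] p1 ⊢ p1, ¬p1
  [¬R]  ⊢ p1, ¬p1
    [Ax] p1 ⊢ p1

Result: YES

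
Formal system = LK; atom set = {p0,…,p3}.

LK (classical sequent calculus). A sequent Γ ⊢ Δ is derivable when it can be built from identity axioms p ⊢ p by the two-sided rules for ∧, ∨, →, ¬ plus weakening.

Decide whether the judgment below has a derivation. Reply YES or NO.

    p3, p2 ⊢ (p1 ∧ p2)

Truth-table refutation:
  v=0000: Γ:[p3=F, p2=F] Δ:[(p1 ∧ p2)=F] refutes=False
  v=0001: Γ:[p3=T, p2=F] Δ:[(p1 ∧ p2)=F] refutes=False
  v=0010: Γ:[p3=F, p2=T] Δ:[(p1 ∧ p2)=F] refutes=False
  v=0011: Γ:[p3=T, p2=T] Δ:[(p1 ∧ p2)=F] refutes=True  ← countermodel

Result: NO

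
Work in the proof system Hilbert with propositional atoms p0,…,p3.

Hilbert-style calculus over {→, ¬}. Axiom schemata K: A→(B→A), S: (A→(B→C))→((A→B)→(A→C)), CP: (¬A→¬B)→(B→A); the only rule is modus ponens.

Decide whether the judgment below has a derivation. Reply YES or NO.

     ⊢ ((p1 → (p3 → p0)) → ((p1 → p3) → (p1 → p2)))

Search for a countermodel by truth-table:
  v=0000: Γ:[] Δ:[((p1 → (p3 → p0)) → ((p1 → p3) → (p1 → p2)))=T] refutes=False
  v=0001: Γ:[] Δ:[((p1 → (p3 → p0)) → ((p1 → p3) → (p1 → p2)))=T] refutes=False
  v=0010: Γ:[] Δ:[((p1 → (p3 → p0)) → ((p1 → p3) → (p1 → p2)))=T] refutes=False
  v=0011: Γ:[] Δ:[((p1 → (p3 → p0)) → ((p1 → p3) → (p1 → p2)))=T] refutes=False
  v=0100: Γ:[] Δ:[((p1 → (p3 → p0)) → ((p1 → p3) → (p1 → p2)))=T] refutes=False
  v=0101: Γ:[] Δ:[((p1 → (p3 → p0)) → ((p1 → p3) → (p1 → p2)))=T] refutes=False
  v=0110: Γ:[] Δ:[((p1 → (p3 → p0)) → ((p1 → p3) → (p1 → p2)))=T] refutes=False
  v=0111: Γ:[] Δ:[((p1 → (p3 → p0)) → ((p1 → p3) → (p1 → p2)))=T] refutes=False
  v=1000: Γ:[] Δ:[((p1 → (p3 → p0)) → ((p1 → p3) → (p1 → p2)))=T] refutes=False
  v=1001: Γ:[] Δ:[((p1 → (p3 → p0)) → ((p1 → p3) → (p1 → p2)))=T] refutes=False
  v=1010: Γ:[] Δ:[((p1 → (p3 → p0)) → ((p1 → p3) → (p1 → p2)))=T] refutes=False
  v=1011: Γ:[] Δ:[((p1 → (p3 → p0)) → ((p1 → p3) → (p1 → p2)))=T] refutes=False
  v=1100: Γ:[] Δ:[((p1 → (p3 → p0)) → ((p1 → p3) → (p1 → p2)))=T] refutes=False
  v=1101: Γ:[] Δ:[((p1 → (p3 → p0)) → ((p1 → p3) → (p1 → p2)))=F] refutes=True  ← countermodel

Result: NO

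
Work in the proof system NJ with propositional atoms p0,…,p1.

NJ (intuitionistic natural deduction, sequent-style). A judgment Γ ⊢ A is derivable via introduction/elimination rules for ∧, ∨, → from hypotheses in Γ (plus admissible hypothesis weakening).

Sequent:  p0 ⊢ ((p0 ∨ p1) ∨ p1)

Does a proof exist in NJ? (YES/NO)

Derivation trace:
[∨I₁] p0 ⊢ ((p0 ∨ p1) ∨ p1)
  [∨I₁] p0 ⊢ (p0 ∨ p1)
    [Ax] p0 ⊢ p0

Result: YES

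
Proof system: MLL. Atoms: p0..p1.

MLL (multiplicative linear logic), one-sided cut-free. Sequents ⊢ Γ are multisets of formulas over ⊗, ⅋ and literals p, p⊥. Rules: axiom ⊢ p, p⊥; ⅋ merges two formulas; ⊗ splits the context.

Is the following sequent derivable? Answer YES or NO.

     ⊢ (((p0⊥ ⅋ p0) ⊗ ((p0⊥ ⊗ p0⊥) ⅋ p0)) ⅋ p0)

Proof tree:
[⅋]  ⊢ (((p0⊥ ⅋ p0) ⊗ ((p0⊥ ⊗ p0⊥) ⅋ p0)) ⅋ p0)
  [⊗]  ⊢ p0, ((p0⊥ ⅋ p0) ⊗ ((p0⊥ ⊗ p0⊥) ⅋ p0))
    [⅋]  ⊢ (p0⊥ ⅋ p0)
      [Ax]  ⊢ p0, p0⊥
    [⅋]  ⊢ p0, ((p0⊥ ⊗ p0⊥) ⅋ p0)
      [⊗]  ⊢ p0, p0, (p0⊥ ⊗ p0⊥)
        [Ax]  ⊢ p0, p0⊥
        [Ax]  ⊢ p0, p0⊥

Result: YES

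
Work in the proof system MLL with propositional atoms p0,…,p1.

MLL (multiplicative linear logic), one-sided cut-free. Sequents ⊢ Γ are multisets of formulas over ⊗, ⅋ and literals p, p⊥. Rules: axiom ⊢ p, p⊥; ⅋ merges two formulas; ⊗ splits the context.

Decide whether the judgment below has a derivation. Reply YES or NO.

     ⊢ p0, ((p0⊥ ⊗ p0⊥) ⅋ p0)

Derivation (root first):
[⅋]  ⊢ p0, ((p0⊥ ⊗ p0⊥) ⅋ p0)
  [⊗]  ⊢ p0, p0, (p0⊥ ⊗ p0⊥)
    [Ax]  ⊢ p0, p0⊥
    [Ax]  ⊢ p0, p0⊥

Result: YES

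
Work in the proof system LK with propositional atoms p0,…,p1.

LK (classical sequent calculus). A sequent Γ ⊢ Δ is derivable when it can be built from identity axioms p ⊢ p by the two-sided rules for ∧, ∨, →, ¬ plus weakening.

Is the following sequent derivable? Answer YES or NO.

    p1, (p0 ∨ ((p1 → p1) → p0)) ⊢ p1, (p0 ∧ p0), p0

Derivation (root first):
[∨L] p1, (p0 ∨ ((p1 → p1) → p0)) ⊢ p1, (p0 ∧ p0), p0
  [WR] p1, p0 ⊢ (p0 ∧ p0), p1
    [∧R] p1, p0 ⊢ (p0 ∧ p0)
      [Ax] p0 ⊢ p0
      [WL] p0, p1 ⊢ p0
        [Ax] p0 ⊢ p0
  [→L] ((p1 → p1) → p0) ⊢ p0
    [→R]  ⊢ (p1 → p1)
      [Ax] p1 ⊢ p1
    [WR] p0 ⊢ p0, p0
      [Ax] p0 ⊢ p0

Result: YES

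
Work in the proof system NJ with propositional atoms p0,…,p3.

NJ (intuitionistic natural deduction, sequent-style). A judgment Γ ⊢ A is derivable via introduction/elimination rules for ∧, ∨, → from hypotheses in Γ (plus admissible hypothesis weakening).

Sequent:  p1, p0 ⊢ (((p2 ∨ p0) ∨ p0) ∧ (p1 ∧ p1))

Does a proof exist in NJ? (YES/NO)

Proof tree:
[∧I] p1, p0 ⊢ (((p2 ∨ p0) ∨ p0) ∧ (p1 ∧ p1))
  [∨I₁] p0 ⊢ ((p2 ∨ p0) ∨ p0)
    [∨I₂] p0 ⊢ (p2 ∨ p0)
      [Ax] p0 ⊢ p0
  [∧I] p1 ⊢ (p1 ∧ p1)
    [Ax] p1 ⊢ p1
    [Ax] p1 ⊢ p1

Result: YES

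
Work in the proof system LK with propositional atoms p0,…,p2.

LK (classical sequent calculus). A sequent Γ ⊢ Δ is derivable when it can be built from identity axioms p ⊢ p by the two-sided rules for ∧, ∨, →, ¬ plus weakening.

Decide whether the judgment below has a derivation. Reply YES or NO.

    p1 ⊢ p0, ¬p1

Truth-table refutation:
  v=000: Γ:[p1=F] Δ:[p0=F, ¬p1=T] refutes=False
  v=001: Γ:[p1=F] Δ:[p0=F, ¬p1=T] refutes=False
  v=010: Γ:[p1=T] Δ:[p0=F, ¬p1=F] refutes=True  ← countermodel

Result: NO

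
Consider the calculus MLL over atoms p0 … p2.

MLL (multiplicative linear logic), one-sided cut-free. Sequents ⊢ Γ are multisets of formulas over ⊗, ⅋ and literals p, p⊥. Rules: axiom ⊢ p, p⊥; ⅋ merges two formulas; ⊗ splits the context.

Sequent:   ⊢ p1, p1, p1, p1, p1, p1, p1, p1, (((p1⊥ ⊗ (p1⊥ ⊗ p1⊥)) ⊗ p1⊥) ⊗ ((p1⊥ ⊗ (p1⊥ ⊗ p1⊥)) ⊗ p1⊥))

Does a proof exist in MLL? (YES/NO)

Proof tree:
[⊗]  ⊢ p1, p1, p1, p1, p1, p1, p1, p1, (((p1⊥ ⊗ (p1⊥ ⊗ p1⊥)) ⊗ p1⊥) ⊗ ((p1⊥ ⊗ (p1⊥ ⊗ p1⊥)) ⊗ p1⊥))
  [⊗]  ⊢ p1, p1, p1, p1, ((p1⊥ ⊗ (p1⊥ ⊗ p1⊥)) ⊗ p1⊥)
    [⊗]  ⊢ p1, p1, p1, (p1⊥ ⊗ (p1⊥ ⊗ p1⊥))
      [Ax]  ⊢ p1, p1⊥
      [⊗]  ⊢ p1, p1, (p1⊥ ⊗ p1⊥)
        [Ax]  ⊢ p1, p1⊥
        [Ax]  ⊢ p1, p1⊥
    [Ax]  ⊢ p1, p1⊥
  [⊗]  ⊢ p1, p1, p1, p1, ((p1⊥ ⊗ (p1⊥ ⊗ p1⊥)) ⊗ p1⊥)
    [⊗]  ⊢ p1, p1, p1, (p1⊥ ⊗ (p1⊥ ⊗ p1⊥))
      [Ax]  ⊢ p1, p1⊥
      [⊗]  ⊢ p1, p1, (p1⊥ ⊗ p1⊥)
        [Ax]  ⊢ p1, p1⊥
        [Ax]  ⊢ p1, p1⊥
    [Ax]  ⊢ p1, p1⊥

Result: YES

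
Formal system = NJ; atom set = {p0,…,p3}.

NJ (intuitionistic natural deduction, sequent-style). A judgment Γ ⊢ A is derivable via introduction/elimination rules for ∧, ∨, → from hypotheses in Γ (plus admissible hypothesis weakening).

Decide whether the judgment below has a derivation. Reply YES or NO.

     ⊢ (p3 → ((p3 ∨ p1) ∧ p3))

Derivation trace:
[→I]  ⊢ (p3 → ((p3 ∨ p1) ∧ p3))
  [∧I] p3 ⊢ ((p3 ∨ p1) ∧ p3)
    [∨I₁] p3 ⊢ (p3 ∨ p1)
      [Ax] p3 ⊢ p3
    [Ax] p3 ⊢ p3

Result: YES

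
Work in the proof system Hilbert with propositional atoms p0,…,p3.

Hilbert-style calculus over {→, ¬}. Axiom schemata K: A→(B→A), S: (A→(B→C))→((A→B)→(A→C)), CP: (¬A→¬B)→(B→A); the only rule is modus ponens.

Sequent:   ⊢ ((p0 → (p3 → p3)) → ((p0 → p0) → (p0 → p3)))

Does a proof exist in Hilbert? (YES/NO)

Search for a countermodel by truth-table:
  v=0000: Γ:[] Δ:[((p0 → (p3 → p3)) → ((p0 → p0) → (p0 → p3)))=T] refutes=False
  v=0001: Γ:[] Δ:[((p0 → (p3 → p3)) → ((p0 → p0) → (p0 → p3)))=T] refutes=False
  v=0010: Γ:[] Δ:[((p0 → (p3 → p3)) → ((p0 → p0) → (p0 → p3)))=T] refutes=False
  v=0011: Γ:[] Δ:[((p0 → (p3 → p3)) → ((p0 → p0) → (p0 → p3)))=T] refutes=False
  v=0100: Γ:[] Δ:[((p0 → (p3 → p3)) → ((p0 → p0) → (p0 → p3)))=T] refutes=False
  v=0101: Γ:[] Δ:[((p0 → (p3 → p3)) → ((p0 → p0) → (p0 → p3)))=T] refutes=False
  v=0110: Γ:[] Δ:[((p0 → (p3 → p3)) → ((p0 → p0) → (p0 → p3)))=T] refutes=False
  v=0111: Γ:[] Δ:[((p0 → (p3 → p3)) → ((p0 → p0) → (p0 → p3)))=T] refutes=False
  v=1000: Γ:[] Δ:[((p0 → (p3 → p3)) → ((p0 → p0) → (p0 → p3)))=F] refutes=True  ← countermodel

Result: NO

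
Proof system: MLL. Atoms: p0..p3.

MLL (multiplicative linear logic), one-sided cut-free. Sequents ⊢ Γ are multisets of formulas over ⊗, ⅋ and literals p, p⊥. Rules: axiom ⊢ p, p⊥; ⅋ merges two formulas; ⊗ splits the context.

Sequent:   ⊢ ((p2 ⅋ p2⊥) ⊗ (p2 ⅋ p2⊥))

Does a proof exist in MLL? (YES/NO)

Derivation trace:
[⊗]  ⊢ ((p2 ⅋ p2⊥) ⊗ (p2 ⅋ p2⊥))
  [⅋]  ⊢ (p2 ⅋ p2⊥)
    [Ax]  ⊢ p2, p2⊥
  [⅋]  ⊢ (p2 ⅋ p2⊥)
    [Ax]  ⊢ p2, p2⊥

Result: YES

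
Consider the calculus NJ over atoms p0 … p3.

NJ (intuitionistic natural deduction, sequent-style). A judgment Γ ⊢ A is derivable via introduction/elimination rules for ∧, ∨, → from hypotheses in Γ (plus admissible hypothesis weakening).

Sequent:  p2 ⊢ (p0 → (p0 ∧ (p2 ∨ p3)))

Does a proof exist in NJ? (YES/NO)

Proof tree:
[→I] p2 ⊢ (p0 → (p0 ∧ (p2 ∨ p3)))
  [∧I] p2, p0 ⊢ (p0 ∧ (p2 ∨ p3))
    [Ax] p0 ⊢ p0
    [∨I₁] p2 ⊢ (p2 ∨ p3)
      [Ax] p2 ⊢ p2

Result: YES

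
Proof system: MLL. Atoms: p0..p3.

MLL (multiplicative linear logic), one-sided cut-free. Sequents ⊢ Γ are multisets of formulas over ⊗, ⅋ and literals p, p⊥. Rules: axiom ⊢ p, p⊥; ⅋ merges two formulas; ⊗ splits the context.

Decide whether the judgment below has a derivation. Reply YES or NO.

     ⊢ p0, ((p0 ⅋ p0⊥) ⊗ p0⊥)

Proof tree:
[⊗]  ⊢ p0, ((p0 ⅋ p0⊥) ⊗ p0⊥)
  [⅋]  ⊢ (p0 ⅋ p0⊥)
    [Ax]  ⊢ p0, p0⊥
  [Ax]  ⊢ p0, p0⊥

Result: YES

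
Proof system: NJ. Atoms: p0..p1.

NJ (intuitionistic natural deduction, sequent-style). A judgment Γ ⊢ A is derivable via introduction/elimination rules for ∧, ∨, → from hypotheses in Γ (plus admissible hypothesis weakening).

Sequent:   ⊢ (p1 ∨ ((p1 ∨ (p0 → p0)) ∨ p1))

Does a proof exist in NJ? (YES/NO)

Proof tree:
[∨I₂]  ⊢ (p1 ∨ ((p1 ∨ (p0 → p0)) ∨ p1))
  [∨I₁]  ⊢ ((p1 ∨ (p0 → p0)) ∨ p1)
    [∨I₂]  ⊢ (p1 ∨ (p0 → p0))
      [→I]  ⊢ (p0 → p0)
        [Ax] p0 ⊢ p0

Result: YES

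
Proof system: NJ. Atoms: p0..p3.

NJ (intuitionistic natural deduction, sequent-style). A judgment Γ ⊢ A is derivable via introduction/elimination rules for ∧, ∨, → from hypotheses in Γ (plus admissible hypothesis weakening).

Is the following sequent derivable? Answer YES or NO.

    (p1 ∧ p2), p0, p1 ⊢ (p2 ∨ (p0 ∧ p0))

Derivation (root first):
[∨I₂] (p1 ∧ p2), p0, p1 ⊢ (p2 ∨ (p0 ∧ p0))
  [Wk] (p1 ∧ p2), p0, p1 ⊢ (p0 ∧ p0)
    [∧I] (p1 ∧ p2), p0 ⊢ (p0 ∧ p0)
      [Wk] p0, (p1 ∧ p2) ⊢ p0
        [Ax] p0 ⊢ p0
      [Ax] p0 ⊢ p0

Result: YES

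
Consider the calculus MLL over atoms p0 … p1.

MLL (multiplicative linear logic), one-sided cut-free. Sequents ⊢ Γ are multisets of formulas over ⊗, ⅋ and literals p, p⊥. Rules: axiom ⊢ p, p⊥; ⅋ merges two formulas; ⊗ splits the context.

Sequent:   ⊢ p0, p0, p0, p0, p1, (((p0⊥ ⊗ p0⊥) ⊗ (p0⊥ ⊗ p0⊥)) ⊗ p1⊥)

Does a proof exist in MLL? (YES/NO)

Proof tree:
[⊗]  ⊢ p0, p0, p0, p0, p1, (((p0⊥ ⊗ p0⊥) ⊗ (p0⊥ ⊗ p0⊥)) ⊗ p1⊥)
  [⊗]  ⊢ p0, p0, p0, p0, ((p0⊥ ⊗ p0⊥) ⊗ (p0⊥ ⊗ p0⊥))
    [⊗]  ⊢ p0, p0, (p0⊥ ⊗ p0⊥)
      [Ax]  ⊢ p0, p0⊥
      [Ax]  ⊢ p0, p0⊥
    [⊗]  ⊢ p0, p0, (p0⊥ ⊗ p0⊥)
      [Ax]  ⊢ p0, p0⊥
      [Ax]  ⊢ p0, p0⊥
  [Ax]  ⊢ p1, p1⊥

Result: YES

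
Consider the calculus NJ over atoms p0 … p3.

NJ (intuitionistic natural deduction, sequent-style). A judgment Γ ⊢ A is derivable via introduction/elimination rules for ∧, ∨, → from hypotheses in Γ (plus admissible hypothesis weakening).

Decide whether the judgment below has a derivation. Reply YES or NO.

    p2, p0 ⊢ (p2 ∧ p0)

Proof tree:
[∧I] p2, p0 ⊢ (p2 ∧ p0)
  [Ax] p2 ⊢ p2
  [Wk] p0, p2 ⊢ p0
    [Ax] p0 ⊢ p0

Result: YES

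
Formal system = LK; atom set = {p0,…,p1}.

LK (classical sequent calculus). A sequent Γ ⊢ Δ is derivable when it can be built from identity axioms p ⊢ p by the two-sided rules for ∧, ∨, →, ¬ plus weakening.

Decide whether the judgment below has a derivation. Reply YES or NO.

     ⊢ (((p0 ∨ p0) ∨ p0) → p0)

Derivation trace:
[→R]  ⊢ (((p0 ∨ p0) ∨ p0) → p0)
  [∨L] ((p0 ∨ p0) ∨ p0) ⊢ p0
    [∨L] (p0 ∨ p0) ⊢ p0
      [Ax] p0 ⊢ p0
      [Ax] p0 ⊢ p0
    [Ax] p0 ⊢ p0

Result: YES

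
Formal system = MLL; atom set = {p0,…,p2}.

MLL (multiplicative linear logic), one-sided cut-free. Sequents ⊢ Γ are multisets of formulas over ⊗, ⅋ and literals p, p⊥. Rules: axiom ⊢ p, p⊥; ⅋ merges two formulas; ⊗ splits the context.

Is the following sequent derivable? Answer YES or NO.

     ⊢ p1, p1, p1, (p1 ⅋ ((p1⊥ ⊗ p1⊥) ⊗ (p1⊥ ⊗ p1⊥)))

Proof tree:
[⅋]  ⊢ p1, p1, p1, (p1 ⅋ ((p1⊥ ⊗ p1⊥) ⊗ (p1⊥ ⊗ p1⊥)))
  [⊗]  ⊢ p1, p1, p1, p1, ((p1⊥ ⊗ p1⊥) ⊗ (p1⊥ ⊗ p1⊥))
    [⊗]  ⊢ p1, p1, (p1⊥ ⊗ p1⊥)
      [Ax]  ⊢ p1, p1⊥
      [Ax]  ⊢ p1, p1⊥
    [⊗]  ⊢ p1, p1, (p1⊥ ⊗ p1⊥)
      [Ax]  ⊢ p1, p1⊥
      [Ax]  ⊢ p1, p1⊥

Result: YES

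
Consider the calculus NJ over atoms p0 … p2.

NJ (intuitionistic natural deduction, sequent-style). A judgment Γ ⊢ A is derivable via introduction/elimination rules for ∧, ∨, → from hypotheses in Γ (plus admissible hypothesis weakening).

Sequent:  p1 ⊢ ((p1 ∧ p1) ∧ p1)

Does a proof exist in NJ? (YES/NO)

Derivation (root first):
[∧I] p1 ⊢ ((p1 ∧ p1) ∧ p1)
  [∧I] p1 ⊢ (p1 ∧ p1)
    [Ax] p1 ⊢ p1
    [Ax] p1 ⊢ p1
  [Ax] p1 ⊢ p1

Result: YES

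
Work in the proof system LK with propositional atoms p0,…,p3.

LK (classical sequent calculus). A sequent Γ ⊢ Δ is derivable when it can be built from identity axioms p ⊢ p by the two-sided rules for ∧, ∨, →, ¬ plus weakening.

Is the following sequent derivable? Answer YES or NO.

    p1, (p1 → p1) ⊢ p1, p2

Derivation (root first):
[→L] p1, (p1 → p1) ⊢ p1, p2
  [Ax] p1 ⊢ p1
  [WR] p1 ⊢ p1, p2
    [Ax] p1 ⊢ p1

Result: YES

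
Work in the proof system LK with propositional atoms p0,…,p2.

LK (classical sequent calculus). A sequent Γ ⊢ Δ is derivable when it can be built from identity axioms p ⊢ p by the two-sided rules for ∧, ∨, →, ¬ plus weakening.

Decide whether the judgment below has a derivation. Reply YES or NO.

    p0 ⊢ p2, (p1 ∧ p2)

Enumerate valuations to refute Γ ⊢ Δ:
  v=000: Γ:[p0=F] Δ:[p2=F, (p1 ∧ p2)=F] refutes=False
  v=001: Γ:[p0=F] Δ:[p2=T, (p1 ∧ p2)=F] refutes=False
  v=010: Γ:[p0=F] Δ:[p2=F, (p1 ∧ p2)=F] refutes=False
  v=011: Γ:[p0=F] Δ:[p2=T, (p1 ∧ p2)=T] refutes=False
  v=100: Γ:[p0=T] Δ:[p2=F, (p1 ∧ p2)=F] refutes=True  ← countermodel

Result: NO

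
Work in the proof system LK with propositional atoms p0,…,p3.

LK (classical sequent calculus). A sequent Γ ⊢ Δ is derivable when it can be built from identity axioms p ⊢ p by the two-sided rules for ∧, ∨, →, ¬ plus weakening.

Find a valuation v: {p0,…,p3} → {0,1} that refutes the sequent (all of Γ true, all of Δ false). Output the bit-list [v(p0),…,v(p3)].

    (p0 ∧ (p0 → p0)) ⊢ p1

Search for a countermodel by truth-table:
  v=0000: Γ:[(p0 ∧ (p0 → p0))=F] Δ:[p1=F] refutes=False
  v=0001: Γ:[(p0 ∧ (p0 → p0))=F] Δ:[p1=F] refutes=False
  v=0010: Γ:[(p0 ∧ (p0 → p0))=F] Δ:[p1=F] refutes=False
  v=0011: Γ:[(p0 ∧ (p0 → p0))=F] Δ:[p1=F] refutes=False
  v=0100: Γ:[(p0 ∧ (p0 → p0))=F] Δ:[p1=T] refutes=False
  v=0101: Γ:[(p0 ∧ (p0 → p0))=F] Δ:[p1=T] refutes=False
  v=0110: Γ:[(p0 ∧ (p0 → p0))=F] Δ:[p1=T] refutes=False
  v=0111: Γ:[(p0 ∧ (p0 → p0))=F] Δ:[p1=T] refutes=False
  v=1000: Γ:[(p0 ∧ (p0 → p0))=T] Δ:[p1=F] refutes=True  ← countermodel

Result: [1, 0, 0, 0]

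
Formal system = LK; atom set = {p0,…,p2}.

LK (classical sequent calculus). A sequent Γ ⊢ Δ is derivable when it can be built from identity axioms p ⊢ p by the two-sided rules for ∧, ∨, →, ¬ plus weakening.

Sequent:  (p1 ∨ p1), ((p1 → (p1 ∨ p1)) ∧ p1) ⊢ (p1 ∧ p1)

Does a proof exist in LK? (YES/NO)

Derivation trace:
[∧L] (p1 ∨ p1), ((p1 → (p1 ∨ p1)) ∧ p1) ⊢ (p1 ∧ p1)
  [→L] p1, (p1 ∨ p1), (p1 → (p1 ∨ p1)) ⊢ (p1 ∧ p1)
    [∨L] (p1 ∨ p1) ⊢ p1
      [Ax] p1 ⊢ p1
      [Ax] p1 ⊢ p1
    [∧R] p1, (p1 ∨ p1) ⊢ (p1 ∧ p1)
      [Ax] p1 ⊢ p1
      [∨L] (p1 ∨ p1) ⊢ p1
        [Ax] p1 ⊢ p1
        [Ax] p1 ⊢ p1

Result: YES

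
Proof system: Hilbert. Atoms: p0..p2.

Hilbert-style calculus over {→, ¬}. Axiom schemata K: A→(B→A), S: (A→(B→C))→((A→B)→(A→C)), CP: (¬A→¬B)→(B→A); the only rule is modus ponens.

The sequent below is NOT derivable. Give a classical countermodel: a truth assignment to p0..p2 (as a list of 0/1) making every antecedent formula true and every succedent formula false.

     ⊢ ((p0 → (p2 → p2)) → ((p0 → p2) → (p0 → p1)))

Truth-table refutation:
  v=000: Γ:[] Δ:[((p0 → (p2 → p2)) → ((p0 → p2) → (p0 → p1)))=T] refutes=False
  v=001: Γ:[] Δ:[((p0 → (p2 → p2)) → ((p0 → p2) → (p0 → p1)))=T] refutes=False
  v=010: Γ:[] Δ:[((p0 → (p2 → p2)) → ((p0 → p2) → (p0 → p1)))=T] refutes=False
  v=011: Γ:[] Δ:[((p0 → (p2 → p2)) → ((p0 → p2) → (p0 → p1)))=T] refutes=False
  v=100: Γ:[] Δ:[((p0 → (p2 → p2)) → ((p0 → p2) → (p0 → p1)))=T] refutes=False
  v=101: Γ:[] Δ:[((p0 → (p2 → p2)) → ((p0 → p2) → (p0 → p1)))=F] refutes=True  ← countermodel

Result: [1, 0, 1]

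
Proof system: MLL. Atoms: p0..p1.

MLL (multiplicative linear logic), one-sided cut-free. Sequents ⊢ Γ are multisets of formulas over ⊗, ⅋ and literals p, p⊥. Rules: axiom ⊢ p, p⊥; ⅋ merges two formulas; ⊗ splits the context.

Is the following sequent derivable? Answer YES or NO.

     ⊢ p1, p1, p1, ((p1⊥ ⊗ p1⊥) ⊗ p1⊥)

Derivation trace:
[⊗]  ⊢ p1, p1, p1, ((p1⊥ ⊗ p1⊥) ⊗ p1⊥)
  [⊗]  ⊢ p1, p1, (p1⊥ ⊗ p1⊥)
    [Ax]  ⊢ p1, p1⊥
    [Ax]  ⊢ p1, p1⊥
  [Ax]  ⊢ p1, p1⊥

Result: YES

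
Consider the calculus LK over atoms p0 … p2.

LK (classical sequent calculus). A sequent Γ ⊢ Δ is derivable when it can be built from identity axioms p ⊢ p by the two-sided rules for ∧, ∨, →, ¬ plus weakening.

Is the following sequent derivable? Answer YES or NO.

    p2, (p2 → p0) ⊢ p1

Enumerate valuations to refute Γ ⊢ Δ:
  v=000: Γ:[p2=F, (p2 → p0)=T] Δ:[p1=F] refutes=False
  v=001: Γ:[p2=T, (p2 → p0)=F] Δ:[p1=F] refutes=False
  v=010: Γ:[p2=F, (p2 → p0)=T] Δ:[p1=T] refutes=False
  v=011: Γ:[p2=T, (p2 → p0)=F] Δ:[p1=T] refutes=False
  v=100: Γ:[p2=F, (p2 → p0)=T] Δ:[p1=F] refutes=False
  v=101: Γ:[p2=T, (p2 → p0)=T] Δ:[p1=F] refutes=True  ← countermodel

Result: NO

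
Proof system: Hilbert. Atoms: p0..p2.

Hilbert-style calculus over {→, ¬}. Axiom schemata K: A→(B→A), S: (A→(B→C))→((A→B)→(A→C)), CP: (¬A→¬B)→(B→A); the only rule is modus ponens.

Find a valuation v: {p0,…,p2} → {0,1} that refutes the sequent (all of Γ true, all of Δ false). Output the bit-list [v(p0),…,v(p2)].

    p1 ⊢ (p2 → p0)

Truth-table refutation:
  v=000: Γ:[p1=F] Δ:[(p2 → p0)=T] refutes=False
  v=001: Γ:[p1=F] Δ:[(p2 → p0)=F] refutes=False
  v=010: Γ:[p1=T] Δ:[(p2 → p0)=T] refutes=False
  v=011: Γ:[p1=T] Δ:[(p2 → p0)=F] refutes=True  ← countermodel

Result: [0, 1, 1]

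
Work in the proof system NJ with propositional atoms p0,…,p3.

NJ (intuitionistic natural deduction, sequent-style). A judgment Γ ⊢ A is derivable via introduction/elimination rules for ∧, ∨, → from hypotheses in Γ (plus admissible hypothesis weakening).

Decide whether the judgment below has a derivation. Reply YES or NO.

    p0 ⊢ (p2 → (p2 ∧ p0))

Proof tree:
[→I] p0 ⊢ (p2 → (p2 ∧ p0))
  [∧I] p2, p0 ⊢ (p2 ∧ p0)
    [Ax] p2 ⊢ p2
    [Ax] p0 ⊢ p0

Result: YES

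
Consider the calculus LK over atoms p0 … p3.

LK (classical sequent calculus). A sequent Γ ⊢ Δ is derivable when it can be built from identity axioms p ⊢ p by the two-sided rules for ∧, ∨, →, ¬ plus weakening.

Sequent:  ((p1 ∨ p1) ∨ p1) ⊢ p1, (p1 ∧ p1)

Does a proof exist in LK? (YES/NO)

Proof tree:
[∨L] ((p1 ∨ p1) ∨ p1) ⊢ p1, (p1 ∧ p1)
  [∨L] (p1 ∨ p1) ⊢ (p1 ∧ p1)
    [∧R] p1 ⊢ (p1 ∧ p1)
      [Ax] p1 ⊢ p1
      [Ax] p1 ⊢ p1
    [∧R] p1 ⊢ (p1 ∧ p1)
      [Ax] p1 ⊢ p1
      [Ax] p1 ⊢ p1
  [Ax] p1 ⊢ p1

Result: YES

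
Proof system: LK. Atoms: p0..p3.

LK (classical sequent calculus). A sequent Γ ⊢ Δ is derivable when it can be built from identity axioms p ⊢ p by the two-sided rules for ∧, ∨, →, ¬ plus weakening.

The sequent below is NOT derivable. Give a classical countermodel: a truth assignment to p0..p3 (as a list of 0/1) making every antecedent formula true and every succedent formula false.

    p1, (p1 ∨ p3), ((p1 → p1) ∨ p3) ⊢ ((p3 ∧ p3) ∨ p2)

Enumerate valuations to refute Γ ⊢ Δ:
  v=0000: Γ:[p1=F, (p1 ∨ p3)=F, ((p1 → p1) ∨ p3)=T] Δ:[((p3 ∧ p3) ∨ p2)=F] refutes=False
  v=0001: Γ:[p1=F, (p1 ∨ p3)=T, ((p1 → p1) ∨ p3)=T] Δ:[((p3 ∧ p3) ∨ p2)=T] refutes=False
  v=0010: Γ:[p1=F, (p1 ∨ p3)=F, ((p1 → p1) ∨ p3)=T] Δ:[((p3 ∧ p3) ∨ p2)=T] refutes=False
  v=0011: Γ:[p1=F, (p1 ∨ p3)=T, ((p1 → p1) ∨ p3)=T] Δ:[((p3 ∧ p3) ∨ p2)=T] refutes=False
  v=0100: Γ:[p1=T, (p1 ∨ p3)=T, ((p1 → p1) ∨ p3)=T] Δ:[((p3 ∧ p3) ∨ p2)=F] refutes=True  ← countermodel

Result: [0, 1, 0, 0]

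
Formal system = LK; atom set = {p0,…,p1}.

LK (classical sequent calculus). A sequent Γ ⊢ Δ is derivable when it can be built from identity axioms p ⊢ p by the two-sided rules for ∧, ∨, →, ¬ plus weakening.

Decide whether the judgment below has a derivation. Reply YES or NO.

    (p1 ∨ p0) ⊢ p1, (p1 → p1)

Derivation trace:
[∨L] (p1 ∨ p0) ⊢ p1, (p1 → p1)
  [Ax] p1 ⊢ p1
  [WL] p0 ⊢ (p1 → p1)
    [→R]  ⊢ (p1 → p1)
      [Ax] p1 ⊢ p1

Result: YES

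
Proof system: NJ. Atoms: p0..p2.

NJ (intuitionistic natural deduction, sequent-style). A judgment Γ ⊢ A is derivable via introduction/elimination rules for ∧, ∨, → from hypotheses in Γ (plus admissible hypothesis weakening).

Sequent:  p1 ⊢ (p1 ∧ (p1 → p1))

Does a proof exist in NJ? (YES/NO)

Derivation trace:
[∧I] p1 ⊢ (p1 ∧ (p1 → p1))
  [Ax] p1 ⊢ p1
  [→I]  ⊢ (p1 → p1)
    [Ax] p1 ⊢ p1

Result: YES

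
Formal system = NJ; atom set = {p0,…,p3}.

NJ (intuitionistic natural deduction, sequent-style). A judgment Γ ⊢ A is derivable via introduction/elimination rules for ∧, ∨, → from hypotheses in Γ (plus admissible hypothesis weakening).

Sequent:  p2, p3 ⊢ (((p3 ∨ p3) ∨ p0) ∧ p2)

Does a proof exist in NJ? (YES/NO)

Derivation (root first):
[∧I] p2, p3 ⊢ (((p3 ∨ p3) ∨ p0) ∧ p2)
  [∨I₁] p3 ⊢ ((p3 ∨ p3) ∨ p0)
    [∨I₂] p3 ⊢ (p3 ∨ p3)
      [Ax] p3 ⊢ p3
  [Ax] p2 ⊢ p2

Result: YES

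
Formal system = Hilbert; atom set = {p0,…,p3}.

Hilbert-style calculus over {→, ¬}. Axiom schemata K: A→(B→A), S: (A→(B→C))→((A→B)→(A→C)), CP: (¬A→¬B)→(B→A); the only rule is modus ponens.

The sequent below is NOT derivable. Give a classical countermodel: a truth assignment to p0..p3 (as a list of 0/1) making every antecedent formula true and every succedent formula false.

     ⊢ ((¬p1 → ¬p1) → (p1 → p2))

Search for a countermodel by truth-table:
  v=0000: Γ:[] Δ:[((¬p1 → ¬p1) → (p1 → p2))=T] refutes=False
  v=0001: Γ:[] Δ:[((¬p1 → ¬p1) → (p1 → p2))=T] refutes=False
  v=0010: Γ:[] Δ:[((¬p1 → ¬p1) → (p1 → p2))=T] refutes=False
  v=0011: Γ:[] Δ:[((¬p1 → ¬p1) → (p1 → p2))=T] refutes=False
  v=0100: Γ:[] Δ:[((¬p1 → ¬p1) → (p1 → p2))=F] refutes=True  ← countermodel

Result: [0, 1, 0, 0]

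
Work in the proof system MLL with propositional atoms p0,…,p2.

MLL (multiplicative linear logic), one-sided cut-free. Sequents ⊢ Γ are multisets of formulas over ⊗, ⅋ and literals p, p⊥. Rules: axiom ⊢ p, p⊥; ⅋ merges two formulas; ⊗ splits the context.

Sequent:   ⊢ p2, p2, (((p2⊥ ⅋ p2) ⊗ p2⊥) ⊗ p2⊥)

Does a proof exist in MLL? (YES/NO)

Derivation (root first):
[⊗]  ⊢ p2, p2, (((p2⊥ ⅋ p2) ⊗ p2⊥) ⊗ p2⊥)
  [⊗]  ⊢ p2, ((p2⊥ ⅋ p2) ⊗ p2⊥)
    [⅋]  ⊢ (p2⊥ ⅋ p2)
      [Ax]  ⊢ p2, p2⊥
    [Ax]  ⊢ p2, p2⊥
  [Ax]  ⊢ p2, p2⊥

Result: YES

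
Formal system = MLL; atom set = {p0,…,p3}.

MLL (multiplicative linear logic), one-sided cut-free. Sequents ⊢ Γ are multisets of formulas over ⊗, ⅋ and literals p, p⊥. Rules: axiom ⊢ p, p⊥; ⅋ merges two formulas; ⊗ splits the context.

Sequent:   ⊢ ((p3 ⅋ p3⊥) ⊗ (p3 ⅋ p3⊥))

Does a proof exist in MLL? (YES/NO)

Proof tree:
[⊗]  ⊢ ((p3 ⅋ p3⊥) ⊗ (p3 ⅋ p3⊥))
  [⅋]  ⊢ (p3 ⅋ p3⊥)
    [Ax]  ⊢ p3, p3⊥
  [⅋]  ⊢ (p3 ⅋ p3⊥)
    [Ax]  ⊢ p3, p3⊥

Result: YES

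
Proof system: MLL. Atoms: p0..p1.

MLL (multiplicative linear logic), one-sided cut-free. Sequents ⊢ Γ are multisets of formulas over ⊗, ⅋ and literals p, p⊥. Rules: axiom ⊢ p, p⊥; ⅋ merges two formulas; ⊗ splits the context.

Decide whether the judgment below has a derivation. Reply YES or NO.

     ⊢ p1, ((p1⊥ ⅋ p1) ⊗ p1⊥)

Proof tree:
[⊗]  ⊢ p1, ((p1⊥ ⅋ p1) ⊗ p1⊥)
  [⅋]  ⊢ (p1⊥ ⅋ p1)
    [Ax]  ⊢ p1, p1⊥
  [Ax]  ⊢ p1, p1⊥

Result: YES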